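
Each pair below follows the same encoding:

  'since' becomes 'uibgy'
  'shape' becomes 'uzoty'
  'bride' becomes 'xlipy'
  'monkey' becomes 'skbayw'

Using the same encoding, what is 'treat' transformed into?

s(18)→u(20) and i(8)→i(8) fit y≡9x+14 (mod 26); the inverse of 9 mod 26 is 3. Treating letters as 0–25, the rule is x ↦ 9x + 14 (mod 26).
For treat: t(19)→9·19+14≡3=d; r(17)→9·17+14≡11=l; e(4)→9·4+14≡24=y; a(0)→9·0+14≡14=o; t(19)→9·19+14≡3=d (all mod 26).

dlyod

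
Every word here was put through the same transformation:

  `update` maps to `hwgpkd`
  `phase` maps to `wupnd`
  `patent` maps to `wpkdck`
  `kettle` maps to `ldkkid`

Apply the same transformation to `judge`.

ohgxd

u(20)→h(7) and p(15)→w(22) fit y≡23x+15 (mod 26); the inverse of 23 mod 26 is 17. This is an affine cipher: with a=0,…,z=25, each position x becomes (23x+15) mod 26.
On judge: j(9)→23·9+15≡14=o; u(20)→23·20+15≡7=h; d(3)→23·3+15≡6=g; g(6)→23·6+15≡23=x; e(4)→23·4+15≡3=d (all mod 26).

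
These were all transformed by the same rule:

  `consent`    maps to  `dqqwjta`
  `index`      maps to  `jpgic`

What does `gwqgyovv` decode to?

function

In consent: c→d is +1, o→q is +2, n→q is +3, s→w is +4 — the shift increases by 1 each position. The shift increases by 1 at each position, starting from +1: 1, 2, 3, ….
Undoing it on gwqgyovv: g−1=f, w−2=u, q−3=n, g−4=c, y−5=t, o−6=i, v−7=o, v−8=n.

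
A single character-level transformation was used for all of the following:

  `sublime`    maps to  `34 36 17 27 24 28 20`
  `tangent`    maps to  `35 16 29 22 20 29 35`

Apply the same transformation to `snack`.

34 29 16 18 26

s is letter #19 and maps to 34: an offset of 15. The number is (letter's place in the alphabet, a=1) + 15.
For snack: s=19→34, n=14→29, a=1→16, c=3→18, k=11→26.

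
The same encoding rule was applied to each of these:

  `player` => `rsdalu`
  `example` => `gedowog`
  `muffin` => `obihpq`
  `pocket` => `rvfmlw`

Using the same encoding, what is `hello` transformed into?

Shifts by position in player: pos 0: p→r (+2), pos 1: l→s (+7), pos 2: a→d (+3), pos 3: y→a (+2), pos 4: e→l (+7), pos 5: r→u (+3) — repeating every 3. The shifts repeat in a cycle of length 3: positions 0,1,… shift by +2, +7, +3, then the pattern repeats.
For hello: h+2=j, e+7=l, l+3=o, l+2=n, o+7=v.

jlonv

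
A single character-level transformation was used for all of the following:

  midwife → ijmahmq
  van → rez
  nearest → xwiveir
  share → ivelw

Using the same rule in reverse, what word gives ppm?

ill

The output letters match the input read backwards, each shifted +4: midwife reversed is efiwdim. Two steps: reverse the string, then apply a Caesar shift of +4.
Reversing it on ppm: shift back: p−4=l, p−4=l, m−4=i → lli; then reverse → ill.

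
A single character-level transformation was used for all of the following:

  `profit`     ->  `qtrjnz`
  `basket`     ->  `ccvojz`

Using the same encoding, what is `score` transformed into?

tervj

In profit: p→q is +1, r→t is +2, o→r is +3, f→j is +4 — the shift increases by 1 each position. The shift increases by 1 at each position, starting from +1: 1, 2, 3, ….
For score: s+1=t, c+2=e, o+3=r, r+4=v, e+5=j.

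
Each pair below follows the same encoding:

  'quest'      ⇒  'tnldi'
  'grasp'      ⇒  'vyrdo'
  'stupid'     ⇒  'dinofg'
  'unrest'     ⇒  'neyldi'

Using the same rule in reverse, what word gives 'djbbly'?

soccer

q(16)→t(19) and u(20)→n(13) fit y≡5x+17 (mod 26); the inverse of 5 mod 26 is 21. This is an affine cipher: with a=0,…,z=25, each position x becomes (5x+17) mod 26.
Reversing it on djbbly: d(3)→21·(3−17)≡18=s; j(9)→21·(9−17)≡14=o; b(1)→21·(1−17)≡2=c; b(1)→21·(1−17)≡2=c; l(11)→21·(11−17)≡4=e; y(24)→21·(24−17)≡17=r (all mod 26).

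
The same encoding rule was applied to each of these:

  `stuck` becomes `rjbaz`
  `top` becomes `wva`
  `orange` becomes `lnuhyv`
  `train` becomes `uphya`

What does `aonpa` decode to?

tight

The output letters match the input read backwards, each shifted +7: stuck reversed is kcuts. Two steps: reverse the string, then apply a Caesar shift of +7.
Decoding aonpa: shift back: a−7=t, o−7=h, n−7=g, p−7=i, a−7=t → thgit; then reverse → tight.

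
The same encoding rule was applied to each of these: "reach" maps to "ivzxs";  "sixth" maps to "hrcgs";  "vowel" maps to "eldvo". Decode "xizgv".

crate

Each pair mirrors across the alphabet (r↔i, e↔v, a↔z): positions sum to 25. Letters are reflected about the middle of the alphabet (position → 25−position): Atbash.
Decoding xizgv: x↔c, i↔r, z↔a, g↔t, v↔e.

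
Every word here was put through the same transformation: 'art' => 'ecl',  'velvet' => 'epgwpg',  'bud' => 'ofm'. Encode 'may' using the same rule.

The output letters match the input read backwards, each shifted +11: art reversed is tra. The word is reversed, then every letter is shifted forward by 11.
For may: reverse → yam; then shift: y+11=j, a+11=l, m+11=x.

jlx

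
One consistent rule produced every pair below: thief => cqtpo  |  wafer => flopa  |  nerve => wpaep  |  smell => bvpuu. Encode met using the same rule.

The rule splits by letter class: vowels +11, consonants +9.
Applying it to met: m(cons)+9=v, e(vowel)+11=p, t(cons)+9=c.

vpc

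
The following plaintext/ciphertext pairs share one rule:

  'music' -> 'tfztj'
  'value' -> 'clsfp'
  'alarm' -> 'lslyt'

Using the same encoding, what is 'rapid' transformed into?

Two shifts are in play — +11 for a/e/i/o/u, +7 for every other letter.
On rapid: r(cons)+7=y, a(vowel)+11=l, p(cons)+7=w, i(vowel)+11=t, d(cons)+7=k.

ylwtk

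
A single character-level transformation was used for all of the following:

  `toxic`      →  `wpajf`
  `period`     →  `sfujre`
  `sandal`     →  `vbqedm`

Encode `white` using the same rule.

Shifts by position in toxic: pos 0: t→w (+3), pos 1: o→p (+1), pos 2: x→a (+3), pos 3: i→j (+1) — repeating every 2. A repeating key of period 2 is used — shifts +3, +1 over and over.
For white: w+3=z, h+1=i, i+3=l, t+1=u, e+3=h.

ziluh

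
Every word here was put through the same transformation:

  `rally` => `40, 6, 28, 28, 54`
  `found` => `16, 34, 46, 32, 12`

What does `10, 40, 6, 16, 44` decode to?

With a=1..z=26, the number is 2·pos + 4.
Undoing it on 10, 40, 6, 16, 44: 10→(10−4)÷2=3=c, 40→(40−4)÷2=18=r, 6→(6−4)÷2=1=a, 16→(16−4)÷2=6=f, 44→(44−4)÷2=20=t.

craft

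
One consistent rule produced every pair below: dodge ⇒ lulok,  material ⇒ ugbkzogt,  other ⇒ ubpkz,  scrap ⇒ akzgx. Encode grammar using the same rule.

ozguugz

The shift depends on letter class: consonant d→l is +8, but vowel o→u is +6. Vowels shift forward by 6 and consonants shift forward by 8.
For grammar: g(cons)+8=o, r(cons)+8=z, a(vowel)+6=g, m(cons)+8=u, m(cons)+8=u, a(vowel)+6=g, r(cons)+8=z.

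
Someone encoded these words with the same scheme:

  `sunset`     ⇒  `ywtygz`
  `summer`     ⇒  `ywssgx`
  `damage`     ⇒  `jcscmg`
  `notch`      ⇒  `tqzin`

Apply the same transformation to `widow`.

The shift depends on letter class: consonant s→y is +6, but vowel u→w is +2. Vowels shift forward by 2 and consonants shift forward by 6.
Applying it to widow: w(cons)+6=c, i(vowel)+2=k, d(cons)+6=j, o(vowel)+2=q, w(cons)+6=c.

ckjqc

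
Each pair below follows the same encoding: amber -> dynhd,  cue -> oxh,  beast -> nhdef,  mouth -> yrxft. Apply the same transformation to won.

The shift depends on letter class: consonant m→y is +12, but vowel a→d is +3. Two shifts are in play — +3 for a/e/i/o/u, +12 for every other letter.
Applying it to won: w(cons)+12=i, o(vowel)+3=r, n(cons)+12=z.

irz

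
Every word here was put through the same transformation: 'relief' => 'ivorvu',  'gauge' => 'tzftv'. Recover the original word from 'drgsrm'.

Each pair mirrors across the alphabet (r↔i, e↔v, l↔o): positions sum to 25. Each letter is replaced by its mirror in the alphabet: a↔z, b↔y, c↔x, and so on (the Atbash cipher).
Undoing it on drgsrm: d↔w, r↔i, g↔t, s↔h, r↔i, m↔n.

within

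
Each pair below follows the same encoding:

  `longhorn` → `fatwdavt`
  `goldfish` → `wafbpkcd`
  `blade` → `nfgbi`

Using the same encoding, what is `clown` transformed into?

Treating letters as 0–25, the rule is x ↦ 7x + 6 (mod 26).
On clown: c(2)→7·2+6≡20=u; l(11)→7·11+6≡5=f; o(14)→7·14+6≡0=a; w(22)→7·22+6≡4=e; n(13)→7·13+6≡19=t (all mod 26).

ufaet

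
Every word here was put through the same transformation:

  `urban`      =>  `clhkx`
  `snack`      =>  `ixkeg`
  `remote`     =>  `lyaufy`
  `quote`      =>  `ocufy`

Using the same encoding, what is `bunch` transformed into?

Treating letters as 0–25, the rule is x ↦ 23x + 10 (mod 26).
For bunch: b(1)→23·1+10≡7=h; u(20)→23·20+10≡2=c; n(13)→23·13+10≡23=x; c(2)→23·2+10≡4=e; h(7)→23·7+10≡15=p (all mod 26).

hcxep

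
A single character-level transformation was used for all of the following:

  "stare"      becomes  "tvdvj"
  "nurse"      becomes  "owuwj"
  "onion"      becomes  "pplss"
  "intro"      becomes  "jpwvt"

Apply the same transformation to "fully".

Letter i (0-indexed) is shifted by i+1, so successive shifts are 1, 2, 3, ….
On fully: f+1=g, u+2=w, l+3=o, l+4=p, y+5=d.

gwopd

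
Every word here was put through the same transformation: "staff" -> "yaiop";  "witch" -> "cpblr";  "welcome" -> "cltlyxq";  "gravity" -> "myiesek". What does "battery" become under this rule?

hhbcock

The shift increases by 1 at each position, starting from +6: 6, 7, 8, ….
On battery: b+6=h, a+7=h, t+8=b, t+9=c, e+10=o, r+11=c, y+12=k.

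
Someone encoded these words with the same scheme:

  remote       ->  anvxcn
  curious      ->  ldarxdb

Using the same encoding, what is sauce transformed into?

Compare letters: r→a is +9, e→n is +9, m→v is +9 — a constant shift. It's a constant shift of +9 (ROT9).
Applying it to sauce: s+9=b, a+9=j, u+9=d, c+9=l, e+9=n.

bjdln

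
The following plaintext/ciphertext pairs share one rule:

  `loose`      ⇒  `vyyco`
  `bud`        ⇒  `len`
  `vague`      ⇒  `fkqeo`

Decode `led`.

but

Compare letters: l→v is +10, o→y is +10, o→y is +10 — a constant shift. Each letter is shifted forward by 10 in the alphabet (a Caesar shift of +10).
Undoing it on led: l−10=b, e−10=u, d−10=t.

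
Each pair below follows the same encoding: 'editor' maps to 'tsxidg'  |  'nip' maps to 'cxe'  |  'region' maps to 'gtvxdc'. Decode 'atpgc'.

Every letter moves 15 places later in the alphabet, wrapping around z→a.
Decoding atpgc: a−15=l, t−15=e, p−15=a, g−15=r, c−15=n.

learn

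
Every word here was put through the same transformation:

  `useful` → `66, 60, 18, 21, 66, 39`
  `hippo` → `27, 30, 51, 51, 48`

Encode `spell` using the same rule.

60, 51, 18, 39, 39

u(#21)→66 and s(#19)→60: differences scale by 3, so n = 3·pos + 3. The formula is n = 3×(alphabet index, a=1) + 3.
Applying it to spell: s=19→60, p=16→51, e=5→18, l=12→39, l=12→39.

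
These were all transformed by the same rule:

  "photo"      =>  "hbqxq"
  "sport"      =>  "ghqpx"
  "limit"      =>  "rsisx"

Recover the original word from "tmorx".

fault

This is an affine cipher: with a=0,…,z=25, each position x becomes (17x+12) mod 26.
Decoding tmorx: t(19)→23·(19−12)≡5=f; m(12)→23·(12−12)≡0=a; o(14)→23·(14−12)≡20=u; r(17)→23·(17−12)≡11=l; x(23)→23·(23−12)≡19=t (all mod 26).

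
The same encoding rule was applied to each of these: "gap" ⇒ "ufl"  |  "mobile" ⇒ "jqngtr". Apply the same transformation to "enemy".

drjsj

The word is reversed, then every letter is shifted forward by 5.
Applying it to enemy: reverse → ymene; then shift: y+5=d, m+5=r, e+5=j, n+5=s, e+5=j.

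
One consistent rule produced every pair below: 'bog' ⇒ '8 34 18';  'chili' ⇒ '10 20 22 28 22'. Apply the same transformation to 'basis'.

8 6 42 22 42

b(#2)→8 and o(#15)→34: differences scale by 2, so n = 2·pos + 4. The formula is n = 2×(alphabet index, a=1) + 4.
Applying it to basis: b=2→8, a=1→6, s=19→42, i=9→22, s=19→42.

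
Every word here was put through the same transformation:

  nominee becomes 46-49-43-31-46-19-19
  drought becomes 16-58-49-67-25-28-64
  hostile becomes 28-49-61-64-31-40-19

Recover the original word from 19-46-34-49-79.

enjoy

n(#14)→46 and o(#15)→49: differences scale by 3, so n = 3·pos + 4. Each letter becomes 3×(its alphabet position, a=1..z=26) + 4.
Reversing it on 19-46-34-49-79: 19→(19−4)÷3=5=e, 46→(46−4)÷3=14=n, 34→(34−4)÷3=10=j, 49→(49−4)÷3=15=o, 79→(79−4)÷3=25=y.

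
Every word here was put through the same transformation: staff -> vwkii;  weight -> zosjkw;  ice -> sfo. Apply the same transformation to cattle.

Vowels shift forward by 10 and consonants shift forward by 3.
On cattle: c(cons)+3=f, a(vowel)+10=k, t(cons)+3=w, t(cons)+3=w, l(cons)+3=o, e(vowel)+10=o.

fkwwoo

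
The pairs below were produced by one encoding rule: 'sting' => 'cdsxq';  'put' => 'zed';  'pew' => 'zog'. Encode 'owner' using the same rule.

Compare letters: s→c is +10, t→d is +10, i→s is +10 — a constant shift. Every letter moves 10 places later in the alphabet, wrapping around z→a.
Applying it to owner: o+10=y, w+10=g, n+10=x, e+10=o, r+10=b.

ygxob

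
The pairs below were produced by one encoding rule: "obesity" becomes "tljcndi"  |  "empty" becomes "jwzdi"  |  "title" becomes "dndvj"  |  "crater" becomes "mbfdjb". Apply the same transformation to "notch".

xtdmr

The shift depends on letter class: consonant b→l is +10, but vowel o→t is +5. Two shifts are in play — +5 for a/e/i/o/u, +10 for every other letter.
For notch: n(cons)+10=x, o(vowel)+5=t, t(cons)+10=d, c(cons)+10=m, h(cons)+10=r.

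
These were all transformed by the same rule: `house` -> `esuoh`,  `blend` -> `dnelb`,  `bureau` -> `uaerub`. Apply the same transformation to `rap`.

The output letters match the input read backwards: house reversed is esuoh. The word is simply reversed.
For rap: reverse → par.

par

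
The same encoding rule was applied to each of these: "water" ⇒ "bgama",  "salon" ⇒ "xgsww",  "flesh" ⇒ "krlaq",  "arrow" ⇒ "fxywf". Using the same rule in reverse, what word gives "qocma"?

In water: w→b is +5, a→g is +6, t→a is +7, e→m is +8 — the shift increases by 1 each position. The shift increases by 1 at each position, starting from +5: 5, 6, 7, ….
Undoing it on qocma: q−5=l, o−6=i, c−7=v, m−8=e, a−9=r.

liver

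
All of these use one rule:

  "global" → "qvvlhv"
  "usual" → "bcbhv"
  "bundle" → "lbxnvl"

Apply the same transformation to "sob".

The shift depends on letter class: consonant g→q is +10, but vowel o→v is +7. Vowels shift forward by 7 and consonants shift forward by 10.
For sob: s(cons)+10=c, o(vowel)+7=v, b(cons)+10=l.

cvl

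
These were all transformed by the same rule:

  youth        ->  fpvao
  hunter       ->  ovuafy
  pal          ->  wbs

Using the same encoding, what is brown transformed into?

Vowels shift forward by 1 and consonants shift forward by 7.
Applying it to brown: b(cons)+7=i, r(cons)+7=y, o(vowel)+1=p, w(cons)+7=d, n(cons)+7=u.

iypdu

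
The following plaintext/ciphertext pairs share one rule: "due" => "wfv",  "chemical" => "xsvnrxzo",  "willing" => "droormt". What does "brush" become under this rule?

yifhs

Each pair mirrors across the alphabet (d↔w, u↔f, e↔v): positions sum to 25. Letters are reflected about the middle of the alphabet (position → 25−position): Atbash.
For brush: b↔y, r↔i, u↔f, s↔h, h↔s.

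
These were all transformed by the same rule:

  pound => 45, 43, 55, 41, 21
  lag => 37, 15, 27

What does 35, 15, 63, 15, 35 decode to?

With a=1..z=26, the number is 2·pos + 13.
Decoding 35, 15, 63, 15, 35: 35→(35−13)÷2=11=k, 15→(15−13)÷2=1=a, 63→(63−13)÷2=25=y, 15→(15−13)÷2=1=a, 35→(35−13)÷2=11=k.

kayak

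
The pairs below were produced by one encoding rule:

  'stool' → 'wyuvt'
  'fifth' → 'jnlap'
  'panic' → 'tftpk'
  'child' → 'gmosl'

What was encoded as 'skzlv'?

In stool: s→w is +4, t→y is +5, o→u is +6, o→v is +7 — the shift increases by 1 each position. Letter i (0-indexed) is shifted by i+4, so successive shifts are 4, 5, 6, ….
Undoing it on skzlv: s−4=o, k−5=f, z−6=t, l−7=e, v−8=n.

often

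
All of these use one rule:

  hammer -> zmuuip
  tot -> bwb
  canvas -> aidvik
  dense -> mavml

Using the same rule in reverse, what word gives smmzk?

creek

The output letters match the input read backwards, each shifted +8: hammer reversed is remmah. Two steps: reverse the string, then apply a Caesar shift of +8.
Reversing it on smmzk: shift back: s−8=k, m−8=e, m−8=e, z−8=r, k−8=c → keerc; then reverse → creek.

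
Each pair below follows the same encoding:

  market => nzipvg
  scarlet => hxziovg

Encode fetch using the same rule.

Each pair mirrors across the alphabet (m↔n, a↔z, r↔i): positions sum to 25. Each letter is replaced by its mirror in the alphabet: a↔z, b↔y, c↔x, and so on (the Atbash cipher).
On fetch: f↔u, e↔v, t↔g, c↔x, h↔s.

uvgxs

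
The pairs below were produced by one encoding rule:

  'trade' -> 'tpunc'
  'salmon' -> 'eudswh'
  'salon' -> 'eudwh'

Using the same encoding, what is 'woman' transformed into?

t(19)→t(19) and r(17)→p(15) fit y≡15x+20 (mod 26); the inverse of 15 mod 26 is 7. This is an affine cipher: with a=0,…,z=25, each position x becomes (15x+20) mod 26.
For woman: w(22)→15·22+20≡12=m; o(14)→15·14+20≡22=w; m(12)→15·12+20≡18=s; a(0)→15·0+20≡20=u; n(13)→15·13+20≡7=h (all mod 26).

mwsuh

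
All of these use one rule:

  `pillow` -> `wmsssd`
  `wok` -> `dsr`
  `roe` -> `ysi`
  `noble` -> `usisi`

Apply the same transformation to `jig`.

The rule splits by letter class: vowels +4, consonants +7.
On jig: j(cons)+7=q, i(vowel)+4=m, g(cons)+7=n.

qmn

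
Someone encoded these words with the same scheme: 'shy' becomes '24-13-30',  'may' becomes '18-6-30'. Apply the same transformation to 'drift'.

The number is (letter's place in the alphabet, a=1) + 5.
Applying it to drift: d=4→9, r=18→23, i=9→14, f=6→11, t=20→25.

9-23-14-11-25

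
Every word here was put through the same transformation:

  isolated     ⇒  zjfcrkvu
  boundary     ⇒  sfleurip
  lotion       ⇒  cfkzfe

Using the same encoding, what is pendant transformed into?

Compare letters: i→z is +17, s→j is +17, o→f is +17 — a constant shift. This is a Caesar cipher with shift 17.
Applying it to pendant: p+17=g, e+17=v, n+17=e, d+17=u, a+17=r, n+17=e, t+17=k.

gveurek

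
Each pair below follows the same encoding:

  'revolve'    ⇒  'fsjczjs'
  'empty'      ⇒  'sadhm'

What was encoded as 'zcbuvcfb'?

longhorn

Compare letters: r→f is +14, e→s is +14, v→j is +14 — a constant shift. It's a constant shift of +14 (ROT14).
Undoing it on zcbuvcfb: z−14=l, c−14=o, b−14=n, u−14=g, v−14=h, c−14=o, f−14=r, b−14=n.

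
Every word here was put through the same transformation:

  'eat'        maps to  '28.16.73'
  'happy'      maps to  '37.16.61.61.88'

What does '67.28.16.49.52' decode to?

realm

e(#5)→28 and a(#1)→16: differences scale by 3, so n = 3·pos + 13. Each letter becomes 3×(its alphabet position, a=1..z=26) + 13.
Undoing it on 67.28.16.49.52: 67→(67−13)÷3=18=r, 28→(28−13)÷3=5=e, 16→(16−13)÷3=1=a, 49→(49−13)÷3=12=l, 52→(52−13)÷3=13=m.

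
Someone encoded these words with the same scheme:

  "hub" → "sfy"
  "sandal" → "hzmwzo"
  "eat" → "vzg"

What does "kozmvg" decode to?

planet

Each pair mirrors across the alphabet (h↔s, u↔f, b↔y): positions sum to 25. Letters are reflected about the middle of the alphabet (position → 25−position): Atbash.
Reversing it on kozmvg: k↔p, o↔l, z↔a, m↔n, v↔e, g↔t.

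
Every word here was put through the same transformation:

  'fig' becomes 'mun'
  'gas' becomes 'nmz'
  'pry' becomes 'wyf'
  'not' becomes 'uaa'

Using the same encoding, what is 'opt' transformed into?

The shift depends on letter class: consonant f→m is +7, but vowel i→u is +12. Vowels shift forward by 12 and consonants shift forward by 7.
Applying it to opt: o(vowel)+12=a, p(cons)+7=w, t(cons)+7=a.

awa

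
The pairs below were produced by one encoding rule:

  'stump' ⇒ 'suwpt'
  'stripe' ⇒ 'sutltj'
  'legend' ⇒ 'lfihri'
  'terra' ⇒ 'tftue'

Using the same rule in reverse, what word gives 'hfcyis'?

Each letter shifts forward by its position index (0, 1, 2, …) — the shift grows by one for each successive letter.
Reversing it on hfcyis: h−0=h, f−1=e, c−2=a, y−3=v, i−4=e, s−5=n.

heaven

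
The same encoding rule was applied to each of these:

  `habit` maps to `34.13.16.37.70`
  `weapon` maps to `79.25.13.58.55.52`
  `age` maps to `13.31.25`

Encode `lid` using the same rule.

h(#8)→34 and a(#1)→13: differences scale by 3, so n = 3·pos + 10. Each letter becomes 3×(its alphabet position, a=1..z=26) + 10.
For lid: l=12→46, i=9→37, d=4→22.

46.37.22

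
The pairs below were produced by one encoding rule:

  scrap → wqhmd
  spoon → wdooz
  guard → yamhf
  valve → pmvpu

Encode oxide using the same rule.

Each letter's alphabet position (a=0..z=25) is mapped through 15·x+12 mod 26 — an affine cipher.
For oxide: o(14)→15·14+12≡14=o; x(23)→15·23+12≡19=t; i(8)→15·8+12≡2=c; d(3)→15·3+12≡5=f; e(4)→15·4+12≡20=u (all mod 26).

otcfu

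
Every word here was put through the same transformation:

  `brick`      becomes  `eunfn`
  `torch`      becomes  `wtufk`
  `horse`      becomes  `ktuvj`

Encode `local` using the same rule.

otffo

The shift depends on letter class: consonant b→e is +3, but vowel i→n is +5. The rule splits by letter class: vowels +5, consonants +3.
On local: l(cons)+3=o, o(vowel)+5=t, c(cons)+3=f, a(vowel)+5=f, l(cons)+3=o.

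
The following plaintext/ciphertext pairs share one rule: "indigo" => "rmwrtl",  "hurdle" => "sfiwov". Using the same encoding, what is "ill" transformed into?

roo

Each pair mirrors across the alphabet (i↔r, n↔m, d↔w): positions sum to 25. This is the alphabet-reversal cipher (Atbash): a becomes z, b becomes y, etc.
On ill: i↔r, l↔o, l↔o.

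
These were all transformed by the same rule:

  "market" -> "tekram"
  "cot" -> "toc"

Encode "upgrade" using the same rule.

edargpu

The output letters match the input read backwards: market reversed is tekram. It's just the letters in reverse order.
On upgrade: reverse → edargpu.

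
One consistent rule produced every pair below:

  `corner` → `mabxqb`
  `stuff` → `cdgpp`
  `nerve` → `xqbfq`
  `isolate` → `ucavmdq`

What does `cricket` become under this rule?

The shift depends on letter class: consonant c→m is +10, but vowel o→a is +12. Two shifts are in play — +12 for a/e/i/o/u, +10 for every other letter.
On cricket: c(cons)+10=m, r(cons)+10=b, i(vowel)+12=u, c(cons)+10=m, k(cons)+10=u, e(vowel)+12=q, t(cons)+10=d.

mbumuqd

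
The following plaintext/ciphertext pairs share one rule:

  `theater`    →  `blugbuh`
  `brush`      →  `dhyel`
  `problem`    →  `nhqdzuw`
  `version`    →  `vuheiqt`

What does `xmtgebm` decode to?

t(19)→b(1) and h(7)→l(11) fit y≡23x+6 (mod 26); the inverse of 23 mod 26 is 17. Treating letters as 0–25, the rule is x ↦ 23x + 6 (mod 26).
Reversing it on xmtgebm: x(23)→17·(23−6)≡3=d; m(12)→17·(12−6)≡24=y; t(19)→17·(19−6)≡13=n; g(6)→17·(6−6)≡0=a; e(4)→17·(4−6)≡18=s; b(1)→17·(1−6)≡19=t; m(12)→17·(12−6)≡24=y (all mod 26).

dynasty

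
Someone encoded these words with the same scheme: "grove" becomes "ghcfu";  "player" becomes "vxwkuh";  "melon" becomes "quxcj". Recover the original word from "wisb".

g(6)→g(6) and r(17)→h(7) fit y≡19x+22 (mod 26); the inverse of 19 mod 26 is 11. This is an affine cipher: with a=0,…,z=25, each position x becomes (19x+22) mod 26.
Undoing it on wisb: w(22)→11·(22−22)≡0=a; i(8)→11·(8−22)≡2=c; s(18)→11·(18−22)≡8=i; b(1)→11·(1−22)≡3=d (all mod 26).

acid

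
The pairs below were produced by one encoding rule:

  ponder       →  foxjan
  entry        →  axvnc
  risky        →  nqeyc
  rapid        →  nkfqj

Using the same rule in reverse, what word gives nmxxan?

runner

p(15)→f(5) and o(14)→o(14) fit y≡17x+10 (mod 26); the inverse of 17 mod 26 is 23. Treating letters as 0–25, the rule is x ↦ 17x + 10 (mod 26).
Reversing it on nmxxan: n(13)→23·(13−10)≡17=r; m(12)→23·(12−10)≡20=u; x(23)→23·(23−10)≡13=n; x(23)→23·(23−10)≡13=n; a(0)→23·(0−10)≡4=e; n(13)→23·(13−10)≡17=r (all mod 26).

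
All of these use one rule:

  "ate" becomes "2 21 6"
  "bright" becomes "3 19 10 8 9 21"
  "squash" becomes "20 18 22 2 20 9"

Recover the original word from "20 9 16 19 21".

Each letter is replaced by its alphabet position (a=1..z=26) + 1.
Undoing it on 20 9 16 19 21: 20→(20−1)÷1=19=s, 9→(9−1)÷1=8=h, 16→(16−1)÷1=15=o, 19→(19−1)÷1=18=r, 21→(21−1)÷1=20=t.

short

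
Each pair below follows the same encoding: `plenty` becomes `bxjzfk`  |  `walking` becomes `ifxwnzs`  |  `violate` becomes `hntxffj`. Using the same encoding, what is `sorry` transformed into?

etddk

The shift depends on letter class: consonant p→b is +12, but vowel e→j is +5. Two shifts are in play — +5 for a/e/i/o/u, +12 for every other letter.
On sorry: s(cons)+12=e, o(vowel)+5=t, r(cons)+12=d, r(cons)+12=d, y(cons)+12=k.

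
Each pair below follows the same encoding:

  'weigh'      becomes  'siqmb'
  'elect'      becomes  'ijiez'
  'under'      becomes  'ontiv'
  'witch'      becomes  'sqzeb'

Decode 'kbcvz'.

short

w(22)→s(18) and e(4)→i(8) fit y≡15x+0 (mod 26); the inverse of 15 mod 26 is 7. Each letter's alphabet position (a=0..z=25) is mapped through 15·x+0 mod 26 — an affine cipher.
Undoing it on kbcvz: k(10)→7·(10−0)≡18=s; b(1)→7·(1−0)≡7=h; c(2)→7·(2−0)≡14=o; v(21)→7·(21−0)≡17=r; z(25)→7·(25−0)≡19=t (all mod 26).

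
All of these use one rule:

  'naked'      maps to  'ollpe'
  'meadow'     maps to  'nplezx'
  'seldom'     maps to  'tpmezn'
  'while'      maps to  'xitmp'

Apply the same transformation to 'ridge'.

The rule splits by letter class: vowels +11, consonants +1.
Applying it to ridge: r(cons)+1=s, i(vowel)+11=t, d(cons)+1=e, g(cons)+1=h, e(vowel)+11=p.

stehp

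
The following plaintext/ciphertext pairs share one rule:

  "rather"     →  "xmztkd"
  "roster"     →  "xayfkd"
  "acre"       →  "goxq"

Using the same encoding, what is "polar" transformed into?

The shifts repeat in a cycle of length 2: positions 0,1,… shift by +6, +12, then the pattern repeats.
For polar: p+6=v, o+12=a, l+6=r, a+12=m, r+6=x.

varmx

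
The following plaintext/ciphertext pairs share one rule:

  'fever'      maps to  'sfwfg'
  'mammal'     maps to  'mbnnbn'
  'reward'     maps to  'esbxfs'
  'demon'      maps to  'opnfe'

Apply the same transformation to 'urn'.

Two steps: reverse the string, then apply a Caesar shift of +1.
On urn: reverse → nru; then shift: n+1=o, r+1=s, u+1=v.

osv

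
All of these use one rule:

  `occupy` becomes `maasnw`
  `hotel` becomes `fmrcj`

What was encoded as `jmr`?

lot

Compare letters: o→m is +24, c→a is +24, c→a is +24 — a constant shift. Every letter moves 24 places later in the alphabet, wrapping around z→a.
Reversing it on jmr: j−24=l, m−24=o, r−24=t.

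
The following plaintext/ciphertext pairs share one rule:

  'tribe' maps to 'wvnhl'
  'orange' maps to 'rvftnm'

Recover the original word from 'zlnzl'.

Letter i (0-indexed) is shifted by i+3, so successive shifts are 3, 4, 5, ….
Decoding zlnzl: z−3=w, l−4=h, n−5=i, z−6=t, l−7=e.

white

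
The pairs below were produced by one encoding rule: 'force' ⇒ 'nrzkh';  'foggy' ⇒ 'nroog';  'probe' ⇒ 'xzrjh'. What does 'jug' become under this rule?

rxo

Vowels shift forward by 3 and consonants shift forward by 8.
Applying it to jug: j(cons)+8=r, u(vowel)+3=x, g(cons)+8=o.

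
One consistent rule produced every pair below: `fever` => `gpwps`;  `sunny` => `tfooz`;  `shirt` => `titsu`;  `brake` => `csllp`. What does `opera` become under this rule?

zqpsl

The shift depends on letter class: consonant f→g is +1, but vowel e→p is +11. Vowels shift forward by 11 and consonants shift forward by 1.
Applying it to opera: o(vowel)+11=z, p(cons)+1=q, e(vowel)+11=p, r(cons)+1=s, a(vowel)+11=l.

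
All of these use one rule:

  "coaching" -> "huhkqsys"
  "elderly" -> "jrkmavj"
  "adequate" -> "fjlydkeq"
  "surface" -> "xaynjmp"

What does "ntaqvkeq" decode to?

intimate

In coaching: c→h is +5, o→u is +6, a→h is +7, c→k is +8 — the shift increases by 1 each position. Letter i (0-indexed) is shifted by i+5, so successive shifts are 5, 6, 7, ….
Decoding ntaqvkeq: n−5=i, t−6=n, a−7=t, q−8=i, v−9=m, k−10=a, e−11=t, q−12=e.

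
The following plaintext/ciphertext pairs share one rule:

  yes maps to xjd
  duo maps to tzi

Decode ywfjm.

heart

The output letters match the input read backwards, each shifted +5: yes reversed is sey. Read the word backwards and shift each letter +5.
Undoing it on ywfjm: shift back: y−5=t, w−5=r, f−5=a, j−5=e, m−5=h → traeh; then reverse → heart.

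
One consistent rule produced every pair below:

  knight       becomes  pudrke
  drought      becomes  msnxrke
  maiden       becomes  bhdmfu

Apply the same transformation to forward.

k(10)→p(15) and n(13)→u(20) fit y≡19x+7 (mod 26); the inverse of 19 mod 26 is 11. This is an affine cipher: with a=0,…,z=25, each position x becomes (19x+7) mod 26.
On forward: f(5)→19·5+7≡24=y; o(14)→19·14+7≡13=n; r(17)→19·17+7≡18=s; w(22)→19·22+7≡9=j; a(0)→19·0+7≡7=h; r(17)→19·17+7≡18=s; d(3)→19·3+7≡12=m (all mod 26).

ynsjhsm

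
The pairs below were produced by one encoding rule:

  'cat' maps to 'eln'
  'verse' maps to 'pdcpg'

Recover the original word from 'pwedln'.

castle

The output letters match the input read backwards, each shifted +11: cat reversed is tac. Two steps: reverse the string, then apply a Caesar shift of +11.
Undoing it on pwedln: shift back: p−11=e, w−11=l, e−11=t, d−11=s, l−11=a, n−11=c → eltsac; then reverse → castle.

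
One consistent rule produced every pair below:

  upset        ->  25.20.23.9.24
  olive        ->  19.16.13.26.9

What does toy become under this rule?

24.19.29

u is letter #21 and maps to 25: an offset of 4. The number is (letter's place in the alphabet, a=1) + 4.
On toy: t=20→24, o=15→19, y=25→29.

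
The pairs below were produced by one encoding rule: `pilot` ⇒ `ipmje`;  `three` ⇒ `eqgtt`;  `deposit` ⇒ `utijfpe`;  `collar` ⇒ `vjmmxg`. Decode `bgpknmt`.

wrinkle

p(15)→i(8) and i(8)→p(15) fit y≡25x+23 (mod 26); the inverse of 25 mod 26 is 25. Treating letters as 0–25, the rule is x ↦ 25x + 23 (mod 26).
Decoding bgpknmt: b(1)→25·(1−23)≡22=w; g(6)→25·(6−23)≡17=r; p(15)→25·(15−23)≡8=i; k(10)→25·(10−23)≡13=n; n(13)→25·(13−23)≡10=k; m(12)→25·(12−23)≡11=l; t(19)→25·(19−23)≡4=e (all mod 26).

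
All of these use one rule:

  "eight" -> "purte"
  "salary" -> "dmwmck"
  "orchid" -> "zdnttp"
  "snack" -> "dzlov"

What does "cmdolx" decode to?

rascal

Shifts by position in eight: pos 0: e→p (+11), pos 1: i→u (+12), pos 2: g→r (+11), pos 3: h→t (+12) — repeating every 2. It's a Vigenère-style cipher with numeric key [11,12]: position i shifts by key[i mod 2].
Undoing it on cmdolx: c−11=r, m−12=a, d−11=s, o−12=c, l−11=a, x−12=l.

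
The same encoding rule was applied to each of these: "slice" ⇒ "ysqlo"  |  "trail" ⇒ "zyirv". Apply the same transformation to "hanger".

nhvpoc

In slice: s→y is +6, l→s is +7, i→q is +8, c→l is +9 — the shift increases by 1 each position. Letter i (0-indexed) is shifted by i+6, so successive shifts are 6, 7, 8, ….
Applying it to hanger: h+6=n, a+7=h, n+8=v, g+9=p, e+10=o, r+11=c.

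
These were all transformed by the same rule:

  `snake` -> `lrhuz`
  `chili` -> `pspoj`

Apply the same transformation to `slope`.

The word is reversed, then every letter is shifted forward by 7.
For slope: reverse → epols; then shift: e+7=l, p+7=w, o+7=v, l+7=s, s+7=z.

lwvsz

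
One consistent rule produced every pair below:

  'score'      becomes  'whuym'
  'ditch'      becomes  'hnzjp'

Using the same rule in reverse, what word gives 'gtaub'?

count

In score: s→w is +4, c→h is +5, o→u is +6, r→y is +7 — the shift increases by 1 each position. Each letter shifts forward by (position + 4), i.e. 4, 5, 6, … — the shift grows by one for each successive letter.
Decoding gtaub: g−4=c, t−5=o, a−6=u, u−7=n, b−8=t.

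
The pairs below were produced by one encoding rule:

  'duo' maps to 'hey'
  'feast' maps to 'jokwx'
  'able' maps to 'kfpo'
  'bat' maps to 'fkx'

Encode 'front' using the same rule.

Vowels shift forward by 10 and consonants shift forward by 4.
On front: f(cons)+4=j, r(cons)+4=v, o(vowel)+10=y, n(cons)+4=r, t(cons)+4=x.

jvyrx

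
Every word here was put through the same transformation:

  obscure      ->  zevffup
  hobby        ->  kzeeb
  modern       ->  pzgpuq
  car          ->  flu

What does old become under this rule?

zog

The rule splits by letter class: vowels +11, consonants +3.
On old: o(vowel)+11=z, l(cons)+3=o, d(cons)+3=g.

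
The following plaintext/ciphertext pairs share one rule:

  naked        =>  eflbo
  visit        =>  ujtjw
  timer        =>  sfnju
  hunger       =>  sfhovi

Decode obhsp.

The output letters match the input read backwards, each shifted +1: naked reversed is dekan. Read the word backwards and shift each letter +1.
Reversing it on obhsp: shift back: o−1=n, b−1=a, h−1=g, s−1=r, p−1=o → nagro; then reverse → organ.

organ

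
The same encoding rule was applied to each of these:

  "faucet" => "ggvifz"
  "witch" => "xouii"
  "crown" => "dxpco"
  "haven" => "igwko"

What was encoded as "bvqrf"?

apple

Shifts by position in faucet: pos 0: f→g (+1), pos 1: a→g (+6), pos 2: u→v (+1), pos 3: c→i (+6) — repeating every 2. A repeating key of period 2 is used — shifts +1, +6 over and over.
Reversing it on bvqrf: b−1=a, v−6=p, q−1=p, r−6=l, f−1=e.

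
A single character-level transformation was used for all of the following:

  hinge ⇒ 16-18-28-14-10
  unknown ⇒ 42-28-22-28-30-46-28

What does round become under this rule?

h(#8)→16 and i(#9)→18: differences scale by 2, so n = 2·pos + 0. With a=1..z=26, the number is 2·pos.
On round: r=18→36, o=15→30, u=21→42, n=14→28, d=4→8.

36-30-42-28-8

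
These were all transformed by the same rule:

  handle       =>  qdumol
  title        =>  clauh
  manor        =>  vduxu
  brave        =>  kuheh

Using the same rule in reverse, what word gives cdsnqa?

Shifts by position in handle: pos 0: h→q (+9), pos 1: a→d (+3), pos 2: n→u (+7), pos 3: d→m (+9), pos 4: l→o (+3), pos 5: e→l (+7) — repeating every 3. A repeating key of period 3 is used — shifts +9, +3, +7 over and over.
Undoing it on cdsnqa: c−9=t, d−3=a, s−7=l, n−9=e, q−3=n, a−7=t.

talent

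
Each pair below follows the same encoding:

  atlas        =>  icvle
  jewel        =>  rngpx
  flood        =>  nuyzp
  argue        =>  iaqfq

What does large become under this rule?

In atlas: a→i is +8, t→c is +9, l→v is +10, a→l is +11 — the shift increases by 1 each position. Each letter shifts forward by (position + 8), i.e. 8, 9, 10, … — the shift grows by one for each successive letter.
For large: l+8=t, a+9=j, r+10=b, g+11=r, e+12=q.

tjbrq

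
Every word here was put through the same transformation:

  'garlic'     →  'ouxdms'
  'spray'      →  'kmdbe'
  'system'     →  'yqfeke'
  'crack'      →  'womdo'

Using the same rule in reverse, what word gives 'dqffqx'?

The output letters match the input read backwards, each shifted +12: garlic reversed is cilrag. Two steps: reverse the string, then apply a Caesar shift of +12.
Reversing it on dqffqx: shift back: d−12=r, q−12=e, f−12=t, f−12=t, q−12=e, x−12=l → rettel; then reverse → letter.

letter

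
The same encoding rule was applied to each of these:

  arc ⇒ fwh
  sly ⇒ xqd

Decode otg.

job

It's a constant shift of +5 (ROT5).
Decoding otg: o−5=j, t−5=o, g−5=b.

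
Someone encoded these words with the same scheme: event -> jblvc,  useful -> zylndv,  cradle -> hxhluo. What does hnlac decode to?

chest

Letter i (0-indexed) is shifted by i+5, so successive shifts are 5, 6, 7, ….
Decoding hnlac: h−5=c, n−6=h, l−7=e, a−8=s, c−9=t.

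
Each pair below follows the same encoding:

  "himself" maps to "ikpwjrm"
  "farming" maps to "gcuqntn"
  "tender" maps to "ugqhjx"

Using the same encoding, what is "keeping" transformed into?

In himself: h→i is +1, i→k is +2, m→p is +3, s→w is +4 — the shift increases by 1 each position. Each letter shifts forward by (position + 1), i.e. 1, 2, 3, … — the shift grows by one for each successive letter.
On keeping: k+1=l, e+2=g, e+3=h, p+4=t, i+5=n, n+6=t, g+7=n.

lghtntn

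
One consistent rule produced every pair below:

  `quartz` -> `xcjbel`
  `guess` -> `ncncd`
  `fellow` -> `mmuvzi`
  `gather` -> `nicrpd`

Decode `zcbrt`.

sushi

In quartz: q→x is +7, u→c is +8, a→j is +9, r→b is +10 — the shift increases by 1 each position. The shift increases by 1 at each position, starting from +7: 7, 8, 9, ….
Reversing it on zcbrt: z−7=s, c−8=u, b−9=s, r−10=h, t−11=i.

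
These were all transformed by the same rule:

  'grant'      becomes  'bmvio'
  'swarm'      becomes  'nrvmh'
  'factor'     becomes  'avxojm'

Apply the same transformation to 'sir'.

ndm

Compare letters: g→b is +21, r→m is +21, a→v is +21 — a constant shift. Every letter moves 21 places later in the alphabet, wrapping around z→a.
For sir: s+21=n, i+21=d, r+21=m.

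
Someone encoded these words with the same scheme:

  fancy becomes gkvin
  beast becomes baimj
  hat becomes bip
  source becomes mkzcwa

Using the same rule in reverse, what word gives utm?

elm

The output letters match the input read backwards, each shifted +8: fancy reversed is ycnaf. Two steps: reverse the string, then apply a Caesar shift of +8.
Reversing it on utm: shift back: u−8=m, t−8=l, m−8=e → mle; then reverse → elm.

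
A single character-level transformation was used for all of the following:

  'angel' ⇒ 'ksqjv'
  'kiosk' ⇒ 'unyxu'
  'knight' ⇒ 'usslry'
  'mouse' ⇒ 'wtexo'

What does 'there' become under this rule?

dmowo

Shifts by position in angel: pos 0: a→k (+10), pos 1: n→s (+5), pos 2: g→q (+10), pos 3: e→j (+5) — repeating every 2. A repeating key of period 2 is used — shifts +10, +5 over and over.
On there: t+10=d, h+5=m, e+10=o, r+5=w, e+10=o.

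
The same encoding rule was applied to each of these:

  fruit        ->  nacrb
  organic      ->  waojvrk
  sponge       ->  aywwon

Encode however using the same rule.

pxendnz

Shifts by position in fruit: pos 0: f→n (+8), pos 1: r→a (+9), pos 2: u→c (+8), pos 3: i→r (+9) — repeating every 2. The shifts repeat in a cycle of length 2: positions 0,1,… shift by +8, +9, then the pattern repeats.
On however: h+8=p, o+9=x, w+8=e, e+9=n, v+8=d, e+9=n, r+8=z.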